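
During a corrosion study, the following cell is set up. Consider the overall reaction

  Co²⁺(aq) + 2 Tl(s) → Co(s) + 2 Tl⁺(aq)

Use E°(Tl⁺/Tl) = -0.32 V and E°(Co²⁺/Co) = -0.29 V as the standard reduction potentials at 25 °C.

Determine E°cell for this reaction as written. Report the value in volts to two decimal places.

The Co²⁺/Co couple has the higher reduction potential, so it is the cathode; Tl⁺/Tl is oxidised at the anode.
E°cell = E°(cathode) − E°(anode) = (-0.29) − (-0.32) = +0.03 V.

+0.03 V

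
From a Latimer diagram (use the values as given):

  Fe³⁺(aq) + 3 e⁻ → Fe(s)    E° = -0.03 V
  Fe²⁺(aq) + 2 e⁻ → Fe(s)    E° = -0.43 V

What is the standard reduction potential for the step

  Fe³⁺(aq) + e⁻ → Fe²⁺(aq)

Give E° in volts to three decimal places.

+0.770 V

Sequential free energies add, so n₃E°₃ = n₁E°₁ + n₂E°₂.
With n₃ = 3, and the known step contributing 2×(-0.43) V, the unknown satisfies 1·E° = 3×(-0.03) − 2×(-0.43) = +0.770.
E° = +0.770 / 1 = +0.770 V.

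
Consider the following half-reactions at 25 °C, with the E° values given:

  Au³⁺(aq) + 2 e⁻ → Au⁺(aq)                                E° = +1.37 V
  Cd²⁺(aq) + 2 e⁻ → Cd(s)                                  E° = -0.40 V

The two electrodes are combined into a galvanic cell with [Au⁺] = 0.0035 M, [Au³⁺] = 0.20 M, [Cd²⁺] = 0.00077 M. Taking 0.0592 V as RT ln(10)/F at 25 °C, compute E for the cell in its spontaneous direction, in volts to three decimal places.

Au³⁺/Au⁺ is the cathode (higher E°), Cd²⁺/Cd the anode: E°cell = +1.37 − (-0.40) = +1.77 V, n = 2.
Overall: Au³⁺(aq) + Cd(s) → Au⁺(aq) + Cd²⁺(aq)
Q = [Au⁺]·[Cd²⁺] / ([Au³⁺]); log Q = -4.870.
E = E° − (0.0592/n) log Q = +1.77 − (0.0592/2)(-4.870) = +1.914 V.

+1.914 V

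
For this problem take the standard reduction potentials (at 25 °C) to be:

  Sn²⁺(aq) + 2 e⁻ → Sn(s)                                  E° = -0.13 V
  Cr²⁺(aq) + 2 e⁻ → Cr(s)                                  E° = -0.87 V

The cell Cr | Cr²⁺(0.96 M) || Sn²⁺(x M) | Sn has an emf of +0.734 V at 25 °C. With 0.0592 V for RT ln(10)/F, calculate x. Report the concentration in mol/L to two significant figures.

0.60 M

Sn²⁺/Sn is the cathode, Cr²⁺/Cr the anode: E°cell = +0.74 V, n = 2.
Overall reaction: Sn²⁺(aq) + Cr(s) → Sn(s) + Cr²⁺(aq); Q = [Cr²⁺]^1/[Sn²⁺]^1.
From E = E° − (0.0592/n) log Q: log Q = (E° − E)·n/0.0592 = (+0.74 − (+0.734))·2/0.0592 = 0.2027.
So 1·log[Sn²⁺] = 1·log(0.96) − log Q = -0.0177 − (0.2027) = -0.2204; [Sn²⁺] = 10^(-0.2204) ≈ 0.60 M.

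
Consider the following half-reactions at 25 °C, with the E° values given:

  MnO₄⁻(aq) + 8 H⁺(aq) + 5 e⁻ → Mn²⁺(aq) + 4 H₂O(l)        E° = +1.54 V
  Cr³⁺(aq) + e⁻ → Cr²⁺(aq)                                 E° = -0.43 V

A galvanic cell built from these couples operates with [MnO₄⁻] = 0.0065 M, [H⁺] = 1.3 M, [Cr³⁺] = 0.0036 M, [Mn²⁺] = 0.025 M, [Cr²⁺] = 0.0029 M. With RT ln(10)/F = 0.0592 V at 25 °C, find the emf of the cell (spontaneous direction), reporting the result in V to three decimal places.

MnO₄⁻/Mn²⁺ is the cathode (higher E°), Cr³⁺/Cr²⁺ the anode: E°cell = +1.54 − (-0.43) = +1.97 V, n = 5.
Overall: MnO₄⁻(aq) + 8 H⁺(aq) + 5 Cr²⁺(aq) → Mn²⁺(aq) + 4 H₂O(l) + 5 Cr³⁺(aq)
Q = [Mn²⁺]·[Cr³⁺]^5 / ([MnO₄⁻]·[H⁺]^8·[Cr²⁺]^5); log Q = 0.143.
E = E° − (0.0592/n) log Q = +1.97 − (0.0592/5)(0.143) = +1.968 V.

+1.968 V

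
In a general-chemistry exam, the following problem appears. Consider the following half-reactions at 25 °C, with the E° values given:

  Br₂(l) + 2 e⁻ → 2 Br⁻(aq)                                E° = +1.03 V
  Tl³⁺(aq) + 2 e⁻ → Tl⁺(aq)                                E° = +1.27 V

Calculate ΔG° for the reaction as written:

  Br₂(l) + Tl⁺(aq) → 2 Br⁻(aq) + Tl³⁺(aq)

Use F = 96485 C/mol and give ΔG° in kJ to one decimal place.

+46.3 kJ

As written, Br₂/Br⁻ is reduced (cathode) and Tl³⁺/Tl⁺ is oxidised (anode), so E°cell = (+1.03) − (+1.27) = -0.24 V.
Balancing electrons gives n = 2.
ΔG° = −nFE° = −(2)(96485)(-0.24) = 46,313 J = +46.3 kJ.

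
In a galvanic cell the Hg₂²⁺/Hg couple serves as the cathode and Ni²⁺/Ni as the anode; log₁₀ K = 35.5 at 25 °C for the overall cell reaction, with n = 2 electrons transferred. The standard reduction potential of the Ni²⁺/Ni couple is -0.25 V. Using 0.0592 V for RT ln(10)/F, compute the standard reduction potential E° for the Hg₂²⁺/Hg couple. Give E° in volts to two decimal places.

+0.80 V

E°cell = (0.0592/n)·log K = (0.0592/2)(35.5) = +1.051 V.
Since Hg₂²⁺/Hg is the cathode and Ni²⁺/Ni the anode, E°cell = E°(Hg₂²⁺/Hg) − E°(Ni²⁺/Ni).
So E°(Hg₂²⁺/Hg) = E°cell + E°(Ni²⁺/Ni) = +1.051 + (-0.25) = +0.80 V.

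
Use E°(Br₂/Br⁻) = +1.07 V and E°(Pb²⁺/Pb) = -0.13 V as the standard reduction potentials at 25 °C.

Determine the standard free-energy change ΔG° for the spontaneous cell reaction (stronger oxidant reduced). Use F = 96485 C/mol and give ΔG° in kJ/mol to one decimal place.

-231.6 kJ/mol

Br₂/Br⁻ (E° = +1.07 V) is the cathode; Pb²⁺/Pb (E° = -0.13 V) is the anode, so E°cell = +1.20 V.
Balancing electrons gives n = 2 (lcm of 2 and 2).
ΔG° = −nFE° = −(2)(96485)(+1.20) = -231,564 J = -231.6 kJ/mol.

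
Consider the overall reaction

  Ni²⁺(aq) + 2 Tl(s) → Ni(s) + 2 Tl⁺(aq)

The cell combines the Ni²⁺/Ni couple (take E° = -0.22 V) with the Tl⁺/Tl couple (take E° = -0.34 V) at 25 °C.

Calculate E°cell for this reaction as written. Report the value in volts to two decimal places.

+0.12 V

The Ni²⁺/Ni couple has the higher reduction potential, so it is the cathode; Tl⁺/Tl is oxidised at the anode.
E°cell = E°(cathode) − E°(anode) = (-0.22) − (-0.34) = +0.12 V.
Since E°cell > 0, the reaction is spontaneous under standard conditions.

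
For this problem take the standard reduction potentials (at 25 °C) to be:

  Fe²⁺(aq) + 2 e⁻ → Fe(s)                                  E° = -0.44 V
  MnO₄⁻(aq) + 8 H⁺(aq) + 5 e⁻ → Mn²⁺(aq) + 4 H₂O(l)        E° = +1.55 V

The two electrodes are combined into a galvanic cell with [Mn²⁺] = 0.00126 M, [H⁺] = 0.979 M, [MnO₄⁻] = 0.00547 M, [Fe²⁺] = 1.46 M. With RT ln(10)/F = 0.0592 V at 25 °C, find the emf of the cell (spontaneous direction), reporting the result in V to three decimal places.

MnO₄⁻/Mn²⁺ is the cathode (higher E°), Fe²⁺/Fe the anode: E°cell = +1.55 − (-0.44) = +1.99 V, n = 10.
Overall: 2 MnO₄⁻(aq) + 16 H⁺(aq) + 5 Fe(s) → 2 Mn²⁺(aq) + 8 H₂O(l) + 5 Fe²⁺(aq)
Q = [Mn²⁺]^2·[Fe²⁺]^5 / ([MnO₄⁻]^2·[H⁺]^16); log Q = -0.306.
E = E° − (0.0592/n) log Q = +1.99 − (0.0592/10)(-0.306) = +1.992 V.

+1.992 V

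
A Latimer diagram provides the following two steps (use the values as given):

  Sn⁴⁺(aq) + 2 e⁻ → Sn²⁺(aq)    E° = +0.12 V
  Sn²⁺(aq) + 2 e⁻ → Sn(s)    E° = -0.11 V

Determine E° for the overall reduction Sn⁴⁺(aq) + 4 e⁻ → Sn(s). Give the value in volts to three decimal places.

Adding the free-energy changes (−nFE°) of the two steps gives −n₃FE°₃ = −n₁FE°₁ − n₂FE°₂.
E°₃ = (2×+0.12 + 2×-0.11) / 4 = (+0.020) / 4 = +0.005 V.

+0.005 V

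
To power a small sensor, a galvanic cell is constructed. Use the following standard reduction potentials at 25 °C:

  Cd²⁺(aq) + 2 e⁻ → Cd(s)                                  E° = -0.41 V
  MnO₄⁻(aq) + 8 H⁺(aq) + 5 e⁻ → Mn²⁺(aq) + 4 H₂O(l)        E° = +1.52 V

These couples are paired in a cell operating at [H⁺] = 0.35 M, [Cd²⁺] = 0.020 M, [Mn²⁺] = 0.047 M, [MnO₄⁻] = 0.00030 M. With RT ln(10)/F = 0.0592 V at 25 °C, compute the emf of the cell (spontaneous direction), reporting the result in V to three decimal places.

MnO₄⁻/Mn²⁺ is the cathode (higher E°), Cd²⁺/Cd the anode: E°cell = +1.52 − (-0.41) = +1.93 V, n = 10.
Overall: 2 MnO₄⁻(aq) + 16 H⁺(aq) + 5 Cd(s) → 2 Mn²⁺(aq) + 8 H₂O(l) + 5 Cd²⁺(aq)
Q = [Mn²⁺]^2·[Cd²⁺]^5 / ([MnO₄⁻]^2·[H⁺]^16); log Q = 3.190.
E = E° − (0.0592/n) log Q = +1.93 − (0.0592/10)(3.190) = +1.911 V.

+1.911 V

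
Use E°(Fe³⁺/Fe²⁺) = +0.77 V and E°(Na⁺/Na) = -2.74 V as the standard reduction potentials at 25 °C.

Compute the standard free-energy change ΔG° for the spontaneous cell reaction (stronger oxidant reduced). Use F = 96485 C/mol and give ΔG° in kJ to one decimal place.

-338.7 kJ

Fe³⁺/Fe²⁺ (E° = +0.77 V) is the cathode; Na⁺/Na (E° = -2.74 V) is the anode, so E°cell = +3.51 V.
Balancing electrons gives n = 1 (lcm of 1 and 1).
ΔG° = −nFE° = −(1)(96485)(+3.51) = -338,662 J = -338.7 kJ.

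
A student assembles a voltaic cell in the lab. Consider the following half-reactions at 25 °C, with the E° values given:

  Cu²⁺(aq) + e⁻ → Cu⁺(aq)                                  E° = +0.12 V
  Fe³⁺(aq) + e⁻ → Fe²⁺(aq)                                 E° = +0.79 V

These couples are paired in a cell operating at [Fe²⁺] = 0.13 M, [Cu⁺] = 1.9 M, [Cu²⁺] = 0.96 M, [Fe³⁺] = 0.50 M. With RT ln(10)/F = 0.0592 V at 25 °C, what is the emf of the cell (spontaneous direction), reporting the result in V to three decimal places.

+0.722 V

Fe³⁺/Fe²⁺ is the cathode (higher E°), Cu²⁺/Cu⁺ the anode: E°cell = +0.79 − (+0.12) = +0.67 V, n = 1.
Overall: Fe³⁺(aq) + Cu⁺(aq) → Fe²⁺(aq) + Cu²⁺(aq)
Q = [Fe²⁺]·[Cu²⁺] / ([Fe³⁺]·[Cu⁺]); log Q = -0.882.
E = E° − (0.0592/n) log Q = +0.67 − (0.0592/1)(-0.882) = +0.722 V.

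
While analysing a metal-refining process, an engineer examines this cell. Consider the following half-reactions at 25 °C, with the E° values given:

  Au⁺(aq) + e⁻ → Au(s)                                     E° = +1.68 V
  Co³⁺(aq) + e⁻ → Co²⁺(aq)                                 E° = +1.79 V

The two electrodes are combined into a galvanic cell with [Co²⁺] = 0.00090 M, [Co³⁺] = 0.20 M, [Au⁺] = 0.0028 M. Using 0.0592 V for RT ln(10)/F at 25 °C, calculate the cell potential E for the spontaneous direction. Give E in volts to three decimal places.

Co³⁺/Co²⁺ is the cathode (higher E°), Au⁺/Au the anode: E°cell = +1.79 − (+1.68) = +0.11 V, n = 1.
Overall: Co³⁺(aq) + Au(s) → Co²⁺(aq) + Au⁺(aq)
Q = [Co²⁺]·[Au⁺] / ([Co³⁺]); log Q = -4.900.
E = E° − (0.0592/n) log Q = +0.11 − (0.0592/1)(-4.900) = +0.400 V.

+0.400 V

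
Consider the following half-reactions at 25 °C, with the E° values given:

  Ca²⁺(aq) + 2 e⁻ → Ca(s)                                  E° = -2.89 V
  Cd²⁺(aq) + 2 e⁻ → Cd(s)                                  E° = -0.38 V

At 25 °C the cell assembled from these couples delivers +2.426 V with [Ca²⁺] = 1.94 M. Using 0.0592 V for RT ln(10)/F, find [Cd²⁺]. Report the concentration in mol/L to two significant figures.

0.0028 M

Cd²⁺/Cd is the cathode, Ca²⁺/Ca the anode: E°cell = +2.51 V, n = 2.
Overall reaction: Cd²⁺(aq) + Ca(s) → Cd(s) + Ca²⁺(aq); Q = [Ca²⁺]^1/[Cd²⁺]^1.
From E = E° − (0.0592/n) log Q: log Q = (E° − E)·n/0.0592 = (+2.51 − (+2.426))·2/0.0592 = 2.8378.
So 1·log[Cd²⁺] = 1·log(1.94) − log Q = 0.2878 − (2.8378) = -2.5500; [Cd²⁺] = 10^(-2.5500) ≈ 0.0028 M.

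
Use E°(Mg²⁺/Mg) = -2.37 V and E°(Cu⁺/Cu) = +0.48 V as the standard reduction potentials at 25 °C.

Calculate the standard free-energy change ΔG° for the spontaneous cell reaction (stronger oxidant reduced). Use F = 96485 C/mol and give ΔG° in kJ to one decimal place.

Cu⁺/Cu (E° = +0.48 V) is the cathode; Mg²⁺/Mg (E° = -2.37 V) is the anode, so E°cell = +2.85 V.
Balancing electrons gives n = 2 (lcm of 1 and 2).
ΔG° = −nFE° = −(2)(96485)(+2.85) = -549,964 J = -550.0 kJ.

-550.0 kJ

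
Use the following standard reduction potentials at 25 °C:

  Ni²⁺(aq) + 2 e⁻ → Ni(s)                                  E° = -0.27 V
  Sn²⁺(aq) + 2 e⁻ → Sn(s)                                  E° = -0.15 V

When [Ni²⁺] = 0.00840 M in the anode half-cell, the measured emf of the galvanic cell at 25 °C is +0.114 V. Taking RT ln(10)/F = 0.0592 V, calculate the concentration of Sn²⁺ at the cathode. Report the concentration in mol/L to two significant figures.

0.0053 M

Sn²⁺/Sn is the cathode, Ni²⁺/Ni the anode: E°cell = +0.12 V, n = 2.
Overall reaction: Sn²⁺(aq) + Ni(s) → Sn(s) + Ni²⁺(aq); Q = [Ni²⁺]^1/[Sn²⁺]^1.
From E = E° − (0.0592/n) log Q: log Q = (E° − E)·n/0.0592 = (+0.12 − (+0.114))·2/0.0592 = 0.2027.
So 1·log[Sn²⁺] = 1·log(0.0084) − log Q = -2.0757 − (0.2027) = -2.2784; [Sn²⁺] = 10^(-2.2784) ≈ 0.0053 M.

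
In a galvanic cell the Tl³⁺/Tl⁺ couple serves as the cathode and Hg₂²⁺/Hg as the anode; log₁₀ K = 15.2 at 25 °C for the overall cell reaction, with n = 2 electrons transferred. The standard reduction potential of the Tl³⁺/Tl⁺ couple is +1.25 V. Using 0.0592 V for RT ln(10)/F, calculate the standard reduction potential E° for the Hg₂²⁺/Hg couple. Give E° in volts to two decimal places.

+0.80 V

E°cell = (0.0592/n)·log K = (0.0592/2)(15.2) = +0.450 V.
Since Tl³⁺/Tl⁺ is the cathode and Hg₂²⁺/Hg the anode, E°cell = E°(Tl³⁺/Tl⁺) − E°(Hg₂²⁺/Hg).
So E°(Hg₂²⁺/Hg) = E°(Tl³⁺/Tl⁺) − E°cell = (+1.25) − (+0.450) = +0.80 V.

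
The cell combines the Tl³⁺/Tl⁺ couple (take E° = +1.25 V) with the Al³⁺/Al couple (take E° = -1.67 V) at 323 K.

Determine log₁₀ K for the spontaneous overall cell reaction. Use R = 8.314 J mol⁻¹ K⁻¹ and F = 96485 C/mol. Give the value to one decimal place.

273.4

Cathode: Tl³⁺/Tl⁺; anode: Al³⁺/Al. E°cell = (+1.25) − (-1.67) = +2.92 V, with n = 6.
ΔG° = −nFE° = −RT ln K, so ln K = nFE°/(RT) = (6)(96485)(+2.92) / ((8.314)(323)) = 629.479.
log₁₀ K = 629.479 / ln 10 = 273.4.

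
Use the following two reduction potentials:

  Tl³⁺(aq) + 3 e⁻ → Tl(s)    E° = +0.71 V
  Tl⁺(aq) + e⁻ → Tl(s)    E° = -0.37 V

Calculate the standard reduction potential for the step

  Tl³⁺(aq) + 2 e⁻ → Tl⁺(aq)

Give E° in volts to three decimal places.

Sequential free energies add, so n₃E°₃ = n₁E°₁ + n₂E°₂.
With n₃ = 3, and the known step contributing 1×(-0.37) V, the unknown satisfies 2·E° = 3×(+0.71) − 1×(-0.37) = +2.500.
E° = +2.500 / 2 = +1.250 V.

+1.250 V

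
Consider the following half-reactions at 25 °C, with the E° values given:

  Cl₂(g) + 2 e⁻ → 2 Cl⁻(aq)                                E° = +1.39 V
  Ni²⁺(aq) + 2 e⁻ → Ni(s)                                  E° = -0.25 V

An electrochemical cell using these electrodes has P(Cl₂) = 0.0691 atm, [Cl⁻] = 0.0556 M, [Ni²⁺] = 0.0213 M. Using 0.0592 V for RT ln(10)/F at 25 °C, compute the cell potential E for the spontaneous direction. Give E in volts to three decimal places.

+1.729 V

Cl₂/Cl⁻ is the cathode (higher E°), Ni²⁺/Ni the anode: E°cell = +1.39 − (-0.25) = +1.64 V, n = 2.
Overall: Cl₂(g) + Ni(s) → 2 Cl⁻(aq) + Ni²⁺(aq)
Q = [Cl⁻]^2·[Ni²⁺] / (P(Cl₂)); log Q = -3.021.
E = E° − (0.0592/n) log Q = +1.64 − (0.0592/2)(-3.021) = +1.729 V.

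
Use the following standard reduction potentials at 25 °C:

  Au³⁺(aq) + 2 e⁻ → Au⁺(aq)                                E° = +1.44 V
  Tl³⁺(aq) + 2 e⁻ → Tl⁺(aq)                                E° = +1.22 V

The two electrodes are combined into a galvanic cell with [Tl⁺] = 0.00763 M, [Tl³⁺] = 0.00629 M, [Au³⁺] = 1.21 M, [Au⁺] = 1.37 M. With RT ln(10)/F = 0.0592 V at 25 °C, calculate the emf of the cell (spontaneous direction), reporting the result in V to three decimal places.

+0.221 V

Au³⁺/Au⁺ is the cathode (higher E°), Tl³⁺/Tl⁺ the anode: E°cell = +1.44 − (+1.22) = +0.22 V, n = 2.
Overall: Au³⁺(aq) + Tl⁺(aq) → Au⁺(aq) + Tl³⁺(aq)
Q = [Au⁺]·[Tl³⁺] / ([Au³⁺]·[Tl⁺]); log Q = -0.030.
E = E° − (0.0592/n) log Q = +0.22 − (0.0592/2)(-0.030) = +0.221 V.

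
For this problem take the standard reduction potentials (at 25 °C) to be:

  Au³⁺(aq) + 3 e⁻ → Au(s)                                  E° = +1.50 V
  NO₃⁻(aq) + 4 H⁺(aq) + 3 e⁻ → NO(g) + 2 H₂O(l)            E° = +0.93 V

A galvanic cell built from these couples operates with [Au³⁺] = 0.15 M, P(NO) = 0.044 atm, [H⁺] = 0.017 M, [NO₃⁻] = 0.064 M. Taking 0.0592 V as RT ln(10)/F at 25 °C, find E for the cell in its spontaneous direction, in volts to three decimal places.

+0.690 V

Au³⁺/Au is the cathode (higher E°), NO₃⁻/NO the anode: E°cell = +1.50 − (+0.93) = +0.57 V, n = 3.
Overall: Au³⁺(aq) + NO(g) + 2 H₂O(l) → Au(s) + NO₃⁻(aq) + 4 H⁺(aq)
Q = [NO₃⁻]·[H⁺]^4 / ([Au³⁺]·P(NO)); log Q = -6.092.
E = E° − (0.0592/n) log Q = +0.57 − (0.0592/3)(-6.092) = +0.690 V.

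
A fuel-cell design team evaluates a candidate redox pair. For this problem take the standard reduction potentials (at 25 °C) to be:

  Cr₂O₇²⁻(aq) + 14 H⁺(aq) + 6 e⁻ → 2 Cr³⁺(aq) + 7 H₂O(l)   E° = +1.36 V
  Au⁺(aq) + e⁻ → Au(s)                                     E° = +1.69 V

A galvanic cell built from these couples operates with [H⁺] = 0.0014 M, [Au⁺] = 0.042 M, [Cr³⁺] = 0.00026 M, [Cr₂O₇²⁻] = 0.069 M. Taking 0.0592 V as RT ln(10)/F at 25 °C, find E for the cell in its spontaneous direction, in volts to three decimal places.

Au⁺/Au is the cathode (higher E°), Cr₂O₇²⁻/Cr³⁺ the anode: E°cell = +1.69 − (+1.36) = +0.33 V, n = 6.
Overall: 6 Au⁺(aq) + 2 Cr³⁺(aq) + 7 H₂O(l) → 6 Au(s) + Cr₂O₇²⁻(aq) + 14 H⁺(aq)
Q = [Cr₂O₇²⁻]·[H⁺]^14 / ([Au⁺]^6·[Cr³⁺]^2); log Q = -25.685.
E = E° − (0.0592/n) log Q = +0.33 − (0.0592/6)(-25.685) = +0.583 V.

+0.583 V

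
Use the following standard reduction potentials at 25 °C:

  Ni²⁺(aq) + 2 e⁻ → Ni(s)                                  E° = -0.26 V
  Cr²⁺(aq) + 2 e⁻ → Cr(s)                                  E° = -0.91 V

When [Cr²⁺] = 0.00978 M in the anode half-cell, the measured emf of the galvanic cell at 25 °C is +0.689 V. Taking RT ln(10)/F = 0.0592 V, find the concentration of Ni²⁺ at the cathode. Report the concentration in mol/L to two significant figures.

Ni²⁺/Ni is the cathode, Cr²⁺/Cr the anode: E°cell = +0.65 V, n = 2.
Overall reaction: Ni²⁺(aq) + Cr(s) → Ni(s) + Cr²⁺(aq); Q = [Cr²⁺]^1/[Ni²⁺]^1.
From E = E° − (0.0592/n) log Q: log Q = (E° − E)·n/0.0592 = (+0.65 − (+0.689))·2/0.0592 = -1.3176.
So 1·log[Ni²⁺] = 1·log(0.00978) − log Q = -2.0097 − (-1.3176) = -0.6921; [Ni²⁺] = 10^(-0.6921) ≈ 0.20 M.

0.20 M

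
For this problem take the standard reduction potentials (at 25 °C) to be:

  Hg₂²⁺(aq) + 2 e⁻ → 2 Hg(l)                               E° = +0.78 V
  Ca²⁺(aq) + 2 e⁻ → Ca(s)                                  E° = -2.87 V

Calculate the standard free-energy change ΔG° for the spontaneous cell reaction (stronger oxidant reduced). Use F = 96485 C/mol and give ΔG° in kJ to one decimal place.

Hg₂²⁺/Hg (E° = +0.78 V) is the cathode; Ca²⁺/Ca (E° = -2.87 V) is the anode, so E°cell = +3.65 V.
Balancing electrons gives n = 2 (lcm of 2 and 2).
ΔG° = −nFE° = −(2)(96485)(+3.65) = -704,340 J = -704.3 kJ.

-704.3 kJ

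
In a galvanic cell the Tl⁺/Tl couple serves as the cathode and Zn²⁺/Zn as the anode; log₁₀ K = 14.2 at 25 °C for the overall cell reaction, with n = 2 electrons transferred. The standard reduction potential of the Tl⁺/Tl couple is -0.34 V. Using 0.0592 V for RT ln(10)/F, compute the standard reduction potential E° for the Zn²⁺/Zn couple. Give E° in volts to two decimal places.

-0.76 V

E°cell = (0.0592/n)·log K = (0.0592/2)(14.2) = +0.420 V.
Since Tl⁺/Tl is the cathode and Zn²⁺/Zn the anode, E°cell = E°(Tl⁺/Tl) − E°(Zn²⁺/Zn).
So E°(Zn²⁺/Zn) = E°(Tl⁺/Tl) − E°cell = (-0.34) − (+0.420) = -0.76 V.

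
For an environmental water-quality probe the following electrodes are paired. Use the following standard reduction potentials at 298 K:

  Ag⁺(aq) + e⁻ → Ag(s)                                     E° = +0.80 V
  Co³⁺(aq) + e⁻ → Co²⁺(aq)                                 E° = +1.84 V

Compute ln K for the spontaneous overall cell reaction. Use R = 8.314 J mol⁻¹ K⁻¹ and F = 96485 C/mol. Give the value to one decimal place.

Cathode: Co³⁺/Co²⁺; anode: Ag⁺/Ag. E°cell = (+1.84) − (+0.80) = +1.04 V, with n = 1.
ΔG° = −nFE° = −RT ln K, so ln K = nFE°/(RT) = (1)(96485)(+1.04) / ((8.314)(298)) = 40.501.

40.5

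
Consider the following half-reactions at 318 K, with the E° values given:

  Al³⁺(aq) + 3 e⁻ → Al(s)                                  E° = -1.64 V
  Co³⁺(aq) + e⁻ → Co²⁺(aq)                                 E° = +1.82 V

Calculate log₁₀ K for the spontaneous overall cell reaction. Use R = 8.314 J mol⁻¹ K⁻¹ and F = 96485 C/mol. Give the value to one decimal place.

164.5

Cathode: Co³⁺/Co²⁺; anode: Al³⁺/Al. E°cell = (+1.82) − (-1.64) = +3.46 V, with n = 3.
ΔG° = −nFE° = −RT ln K, so ln K = nFE°/(RT) = (3)(96485)(+3.46) / ((8.314)(318)) = 378.809.
log₁₀ K = 378.809 / ln 10 = 164.5.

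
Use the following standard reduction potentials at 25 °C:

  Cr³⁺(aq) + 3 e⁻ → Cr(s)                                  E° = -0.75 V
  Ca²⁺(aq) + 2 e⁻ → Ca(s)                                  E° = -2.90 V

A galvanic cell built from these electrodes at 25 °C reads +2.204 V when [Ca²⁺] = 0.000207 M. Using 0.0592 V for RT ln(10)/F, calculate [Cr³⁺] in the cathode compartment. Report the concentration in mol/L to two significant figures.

Cr³⁺/Cr is the cathode, Ca²⁺/Ca the anode: E°cell = +2.15 V, n = 6.
Overall reaction: 2 Cr³⁺(aq) + 3 Ca(s) → 2 Cr(s) + 3 Ca²⁺(aq); Q = [Ca²⁺]^3/[Cr³⁺]^2.
From E = E° − (0.0592/n) log Q: log Q = (E° − E)·n/0.0592 = (+2.15 − (+2.204))·6/0.0592 = -5.4730.
So 2·log[Cr³⁺] = 3·log(0.000207) − log Q = -11.0521 − (-5.4730) = -5.5791; log[Cr³⁺] = -5.5791 / 2 = -2.7896; [Cr³⁺] = 10^(-2.7896) ≈ 0.0016 M.

0.0016 M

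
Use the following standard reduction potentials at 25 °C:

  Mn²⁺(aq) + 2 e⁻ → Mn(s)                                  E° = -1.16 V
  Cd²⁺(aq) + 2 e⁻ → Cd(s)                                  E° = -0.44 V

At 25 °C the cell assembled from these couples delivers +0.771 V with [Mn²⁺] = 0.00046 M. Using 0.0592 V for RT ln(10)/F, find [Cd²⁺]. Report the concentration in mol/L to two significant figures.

0.024 M

Cd²⁺/Cd is the cathode, Mn²⁺/Mn the anode: E°cell = +0.72 V, n = 2.
Overall reaction: Cd²⁺(aq) + Mn(s) → Cd(s) + Mn²⁺(aq); Q = [Mn²⁺]^1/[Cd²⁺]^1.
From E = E° − (0.0592/n) log Q: log Q = (E° − E)·n/0.0592 = (+0.72 − (+0.771))·2/0.0592 = -1.7230.
So 1·log[Cd²⁺] = 1·log(0.00046) − log Q = -3.3372 − (-1.7230) = -1.6142; [Cd²⁺] = 10^(-1.6142) ≈ 0.024 M.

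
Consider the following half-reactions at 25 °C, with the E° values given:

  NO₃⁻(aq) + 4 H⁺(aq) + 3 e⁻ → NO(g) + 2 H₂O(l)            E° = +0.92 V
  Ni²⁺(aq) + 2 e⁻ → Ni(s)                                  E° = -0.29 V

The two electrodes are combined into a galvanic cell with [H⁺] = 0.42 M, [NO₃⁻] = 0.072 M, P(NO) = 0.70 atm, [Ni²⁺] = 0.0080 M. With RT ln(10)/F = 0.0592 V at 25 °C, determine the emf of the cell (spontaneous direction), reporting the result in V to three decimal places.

NO₃⁻/NO is the cathode (higher E°), Ni²⁺/Ni the anode: E°cell = +0.92 − (-0.29) = +1.21 V, n = 6.
Overall: 2 NO₃⁻(aq) + 8 H⁺(aq) + 3 Ni(s) → 2 NO(g) + 4 H₂O(l) + 3 Ni²⁺(aq)
Q = P(NO)^2·[Ni²⁺]^3 / ([NO₃⁻]^2·[H⁺]^8); log Q = -1.301.
E = E° − (0.0592/n) log Q = +1.21 − (0.0592/6)(-1.301) = +1.223 V.

+1.223 V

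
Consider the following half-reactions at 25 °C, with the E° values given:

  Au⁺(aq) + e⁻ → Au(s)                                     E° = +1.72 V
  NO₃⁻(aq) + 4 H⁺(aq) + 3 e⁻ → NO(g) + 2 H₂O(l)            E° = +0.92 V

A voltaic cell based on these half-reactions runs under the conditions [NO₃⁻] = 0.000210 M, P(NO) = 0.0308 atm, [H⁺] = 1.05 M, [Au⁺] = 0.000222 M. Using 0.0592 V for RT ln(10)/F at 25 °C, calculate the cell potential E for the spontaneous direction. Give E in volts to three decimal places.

+0.625 V

Au⁺/Au is the cathode (higher E°), NO₃⁻/NO the anode: E°cell = +1.72 − (+0.92) = +0.80 V, n = 3.
Overall: 3 Au⁺(aq) + NO(g) + 2 H₂O(l) → 3 Au(s) + NO₃⁻(aq) + 4 H⁺(aq)
Q = [NO₃⁻]·[H⁺]^4 / ([Au⁺]^3·P(NO)); log Q = 8.879.
E = E° − (0.0592/n) log Q = +0.80 − (0.0592/3)(8.879) = +0.625 V.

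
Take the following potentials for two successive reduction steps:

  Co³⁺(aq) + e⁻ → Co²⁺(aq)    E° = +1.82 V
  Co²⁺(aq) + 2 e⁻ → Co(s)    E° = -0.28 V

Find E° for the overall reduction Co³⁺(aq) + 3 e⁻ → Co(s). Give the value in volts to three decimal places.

Adding the free-energy changes (−nFE°) of the two steps gives −n₃FE°₃ = −n₁FE°₁ − n₂FE°₂.
E°₃ = (1×+1.82 + 2×-0.28) / 3 = (+1.260) / 3 = +0.420 V.

+0.420 V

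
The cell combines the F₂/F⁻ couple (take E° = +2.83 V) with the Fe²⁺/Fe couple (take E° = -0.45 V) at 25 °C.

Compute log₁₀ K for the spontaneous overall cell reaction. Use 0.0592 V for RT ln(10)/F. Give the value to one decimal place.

110.8

Cathode: F₂/F⁻; anode: Fe²⁺/Fe. E°cell = +3.28 V, n = 2.
log K = nE°cell / 0.0592 = (2)(+3.28) / 0.0592 = 110.8.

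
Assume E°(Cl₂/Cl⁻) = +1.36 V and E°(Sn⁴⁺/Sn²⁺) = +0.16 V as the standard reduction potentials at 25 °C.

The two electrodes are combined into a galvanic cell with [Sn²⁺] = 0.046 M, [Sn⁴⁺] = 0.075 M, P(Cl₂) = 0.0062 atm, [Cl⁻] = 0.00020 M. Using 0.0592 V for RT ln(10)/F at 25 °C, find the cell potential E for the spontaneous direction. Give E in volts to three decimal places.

+1.347 V

Cl₂/Cl⁻ is the cathode (higher E°), Sn⁴⁺/Sn²⁺ the anode: E°cell = +1.36 − (+0.16) = +1.20 V, n = 2.
Overall: Cl₂(g) + Sn²⁺(aq) → 2 Cl⁻(aq) + Sn⁴⁺(aq)
Q = [Cl⁻]^2·[Sn⁴⁺] / (P(Cl₂)·[Sn²⁺]); log Q = -4.978.
E = E° − (0.0592/n) log Q = +1.20 − (0.0592/2)(-4.978) = +1.347 V.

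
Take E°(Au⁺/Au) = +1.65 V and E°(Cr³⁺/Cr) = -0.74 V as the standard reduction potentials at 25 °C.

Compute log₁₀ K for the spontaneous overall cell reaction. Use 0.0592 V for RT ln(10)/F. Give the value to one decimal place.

121.1

Cathode: Au⁺/Au; anode: Cr³⁺/Cr. E°cell = +2.39 V, n = 3.
log K = nE°cell / 0.0592 = (3)(+2.39) / 0.0592 = 121.1.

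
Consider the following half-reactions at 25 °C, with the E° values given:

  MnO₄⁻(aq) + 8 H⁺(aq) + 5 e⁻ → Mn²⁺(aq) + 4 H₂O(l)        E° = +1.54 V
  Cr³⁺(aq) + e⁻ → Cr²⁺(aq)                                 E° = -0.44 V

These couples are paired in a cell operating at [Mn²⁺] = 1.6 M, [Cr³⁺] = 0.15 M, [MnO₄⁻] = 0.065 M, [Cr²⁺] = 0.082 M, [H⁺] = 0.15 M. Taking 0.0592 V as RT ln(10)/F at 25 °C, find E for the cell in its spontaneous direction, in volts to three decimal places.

+1.870 V

MnO₄⁻/Mn²⁺ is the cathode (higher E°), Cr³⁺/Cr²⁺ the anode: E°cell = +1.54 − (-0.44) = +1.98 V, n = 5.
Overall: MnO₄⁻(aq) + 8 H⁺(aq) + 5 Cr²⁺(aq) → Mn²⁺(aq) + 4 H₂O(l) + 5 Cr³⁺(aq)
Q = [Mn²⁺]·[Cr³⁺]^5 / ([MnO₄⁻]·[H⁺]^8·[Cr²⁺]^5); log Q = 9.294.
E = E° − (0.0592/n) log Q = +1.98 − (0.0592/5)(9.294) = +1.870 V.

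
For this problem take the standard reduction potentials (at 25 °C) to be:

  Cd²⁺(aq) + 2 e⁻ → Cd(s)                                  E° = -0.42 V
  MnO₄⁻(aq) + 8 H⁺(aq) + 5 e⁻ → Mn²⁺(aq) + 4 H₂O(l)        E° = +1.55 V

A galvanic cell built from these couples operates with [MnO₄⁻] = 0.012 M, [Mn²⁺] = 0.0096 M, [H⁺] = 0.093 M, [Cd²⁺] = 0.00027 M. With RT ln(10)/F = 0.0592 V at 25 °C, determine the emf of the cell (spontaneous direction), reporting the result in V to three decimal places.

+1.979 V

MnO₄⁻/Mn²⁺ is the cathode (higher E°), Cd²⁺/Cd the anode: E°cell = +1.55 − (-0.42) = +1.97 V, n = 10.
Overall: 2 MnO₄⁻(aq) + 16 H⁺(aq) + 5 Cd(s) → 2 Mn²⁺(aq) + 8 H₂O(l) + 5 Cd²⁺(aq)
Q = [Mn²⁺]^2·[Cd²⁺]^5 / ([MnO₄⁻]^2·[H⁺]^16); log Q = -1.533.
E = E° − (0.0592/n) log Q = +1.97 − (0.0592/10)(-1.533) = +1.979 V.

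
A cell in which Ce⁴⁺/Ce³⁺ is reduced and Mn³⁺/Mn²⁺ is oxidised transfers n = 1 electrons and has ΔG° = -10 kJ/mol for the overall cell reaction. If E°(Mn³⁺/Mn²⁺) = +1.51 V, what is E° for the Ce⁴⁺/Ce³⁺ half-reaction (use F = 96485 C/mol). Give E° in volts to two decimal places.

E°cell = −ΔG°/(nF) = −(-10×10³)/((1)(96485)) = +0.104 V.
Since Ce⁴⁺/Ce³⁺ is the cathode and Mn³⁺/Mn²⁺ the anode, E°cell = E°(Ce⁴⁺/Ce³⁺) − E°(Mn³⁺/Mn²⁺).
So E°(Ce⁴⁺/Ce³⁺) = E°cell + E°(Mn³⁺/Mn²⁺) = +0.104 + (+1.51) = +1.61 V.

+1.61 V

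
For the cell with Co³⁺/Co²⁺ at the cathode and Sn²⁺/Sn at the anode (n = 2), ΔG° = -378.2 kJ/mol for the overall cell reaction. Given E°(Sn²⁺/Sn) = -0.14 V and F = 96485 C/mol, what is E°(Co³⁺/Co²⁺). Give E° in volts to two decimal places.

E°cell = −ΔG°/(nF) = −(-378.2×10³)/((2)(96485)) = +1.960 V.
Since Co³⁺/Co²⁺ is the cathode and Sn²⁺/Sn the anode, E°cell = E°(Co³⁺/Co²⁺) − E°(Sn²⁺/Sn).
So E°(Co³⁺/Co²⁺) = E°cell + E°(Sn²⁺/Sn) = +1.960 + (-0.14) = +1.82 V.

+1.82 V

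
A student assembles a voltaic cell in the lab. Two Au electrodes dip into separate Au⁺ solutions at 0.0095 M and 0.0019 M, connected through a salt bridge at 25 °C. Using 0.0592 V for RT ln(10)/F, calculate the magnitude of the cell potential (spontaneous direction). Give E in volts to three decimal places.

For a concentration cell E°cell = 0. The 0.0095 M side is the cathode (reduction is favoured where [Au⁺] is higher).
With n = 1, E = −(0.0592/1) log([Au⁺]ₐₙ/[Au⁺]꜀ₐₜ) = −(0.0592/1) log(0.0019/0.0095) = −(0.0592/1)(-0.699) = +0.041 V.

+0.041 V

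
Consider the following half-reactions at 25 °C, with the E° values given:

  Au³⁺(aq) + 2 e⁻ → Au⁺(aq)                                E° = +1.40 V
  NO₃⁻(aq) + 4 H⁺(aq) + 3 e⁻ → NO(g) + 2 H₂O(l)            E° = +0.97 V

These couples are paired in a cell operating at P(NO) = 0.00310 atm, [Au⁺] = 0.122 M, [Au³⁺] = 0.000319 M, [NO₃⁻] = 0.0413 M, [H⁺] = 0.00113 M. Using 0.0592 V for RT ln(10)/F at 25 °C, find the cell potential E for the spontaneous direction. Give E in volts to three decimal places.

+0.564 V

Au³⁺/Au⁺ is the cathode (higher E°), NO₃⁻/NO the anode: E°cell = +1.40 − (+0.97) = +0.43 V, n = 6.
Overall: 3 Au³⁺(aq) + 2 NO(g) + 4 H₂O(l) → 3 Au⁺(aq) + 2 NO₃⁻(aq) + 8 H⁺(aq)
Q = [Au⁺]^3·[NO₃⁻]^2·[H⁺]^8 / ([Au³⁺]^3·P(NO)^2); log Q = -13.578.
E = E° − (0.0592/n) log Q = +0.43 − (0.0592/6)(-13.578) = +0.564 V.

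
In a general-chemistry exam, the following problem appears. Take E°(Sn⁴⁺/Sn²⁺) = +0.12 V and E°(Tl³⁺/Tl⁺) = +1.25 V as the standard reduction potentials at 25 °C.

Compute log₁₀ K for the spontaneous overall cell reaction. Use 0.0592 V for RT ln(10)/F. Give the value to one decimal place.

Cathode: Tl³⁺/Tl⁺; anode: Sn⁴⁺/Sn²⁺. E°cell = +1.13 V, n = 2.
log K = nE°cell / 0.0592 = (2)(+1.13) / 0.0592 = 38.2.

38.2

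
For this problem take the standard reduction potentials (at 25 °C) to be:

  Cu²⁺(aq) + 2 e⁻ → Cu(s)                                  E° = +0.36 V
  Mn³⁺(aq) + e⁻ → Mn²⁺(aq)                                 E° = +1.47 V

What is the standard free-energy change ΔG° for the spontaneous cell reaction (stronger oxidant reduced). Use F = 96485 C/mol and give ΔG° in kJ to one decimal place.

Mn³⁺/Mn²⁺ (E° = +1.47 V) is the cathode; Cu²⁺/Cu (E° = +0.36 V) is the anode, so E°cell = +1.11 V.
Balancing electrons gives n = 2 (lcm of 1 and 2).
ΔG° = −nFE° = −(2)(96485)(+1.11) = -214,197 J = -214.2 kJ.

-214.2 kJ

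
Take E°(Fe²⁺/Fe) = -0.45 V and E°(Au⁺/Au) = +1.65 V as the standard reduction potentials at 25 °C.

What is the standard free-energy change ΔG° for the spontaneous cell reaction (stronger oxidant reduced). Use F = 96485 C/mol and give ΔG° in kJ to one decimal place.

-405.2 kJ

Au⁺/Au (E° = +1.65 V) is the cathode; Fe²⁺/Fe (E° = -0.45 V) is the anode, so E°cell = +2.10 V.
Balancing electrons gives n = 2 (lcm of 1 and 2).
ΔG° = −nFE° = −(2)(96485)(+2.10) = -405,237 J = -405.2 kJ.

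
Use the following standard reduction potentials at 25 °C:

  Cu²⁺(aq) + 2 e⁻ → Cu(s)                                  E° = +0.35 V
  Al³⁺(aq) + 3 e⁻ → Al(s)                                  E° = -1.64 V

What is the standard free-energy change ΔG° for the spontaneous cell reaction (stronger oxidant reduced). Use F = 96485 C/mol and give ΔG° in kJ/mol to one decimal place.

-1152.0 kJ/mol

Cu²⁺/Cu (E° = +0.35 V) is the cathode; Al³⁺/Al (E° = -1.64 V) is the anode, so E°cell = +1.99 V.
Balancing electrons gives n = 6 (lcm of 2 and 3).
ΔG° = −nFE° = −(6)(96485)(+1.99) = -1,152,031 J = -1152.0 kJ/mol.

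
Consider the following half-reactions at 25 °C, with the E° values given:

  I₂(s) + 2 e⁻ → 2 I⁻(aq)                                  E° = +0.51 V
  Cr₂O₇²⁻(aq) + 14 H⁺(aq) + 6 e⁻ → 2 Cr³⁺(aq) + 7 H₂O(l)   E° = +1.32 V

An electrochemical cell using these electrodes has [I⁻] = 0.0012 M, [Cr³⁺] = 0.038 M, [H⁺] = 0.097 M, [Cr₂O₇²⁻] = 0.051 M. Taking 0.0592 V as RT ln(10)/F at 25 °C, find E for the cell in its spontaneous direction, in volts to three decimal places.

Cr₂O₇²⁻/Cr³⁺ is the cathode (higher E°), I₂/I⁻ the anode: E°cell = +1.32 − (+0.51) = +0.81 V, n = 6.
Overall: Cr₂O₇²⁻(aq) + 14 H⁺(aq) + 6 I⁻(aq) → 2 Cr³⁺(aq) + 7 H₂O(l) + 3 I₂(s)
Q = [Cr³⁺]^2 / ([Cr₂O₇²⁻]·[H⁺]^14·[I⁻]^6); log Q = 30.162.
E = E° − (0.0592/n) log Q = +0.81 − (0.0592/6)(30.162) = +0.512 V.

+0.512 V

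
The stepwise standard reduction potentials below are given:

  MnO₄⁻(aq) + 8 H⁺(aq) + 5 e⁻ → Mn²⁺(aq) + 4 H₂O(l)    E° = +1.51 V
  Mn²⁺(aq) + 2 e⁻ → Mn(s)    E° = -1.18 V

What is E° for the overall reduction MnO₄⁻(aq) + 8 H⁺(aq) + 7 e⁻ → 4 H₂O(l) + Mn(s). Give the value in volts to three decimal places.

+0.741 V

Standard free energies of sequential steps add: ΔG°₃ = ΔG°₁ + ΔG°₂, so n₃E°₃ = n₁E°₁ + n₂E°₂.
E°₃ = (5×+1.51 + 2×-1.18) / 7 = (+5.190) / 7 = +0.741 V.
Simply averaging or adding the two E° values would be wrong; the electron-weighted sum is required.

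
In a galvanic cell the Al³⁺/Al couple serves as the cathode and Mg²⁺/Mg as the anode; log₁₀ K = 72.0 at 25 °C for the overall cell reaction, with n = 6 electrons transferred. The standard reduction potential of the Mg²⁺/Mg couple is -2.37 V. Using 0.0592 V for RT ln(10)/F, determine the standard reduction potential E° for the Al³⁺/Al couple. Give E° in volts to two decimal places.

E°cell = (0.0592/n)·log K = (0.0592/6)(72.0) = +0.710 V.
Since Al³⁺/Al is the cathode and Mg²⁺/Mg the anode, E°cell = E°(Al³⁺/Al) − E°(Mg²⁺/Mg).
So E°(Al³⁺/Al) = E°cell + E°(Mg²⁺/Mg) = +0.710 + (-2.37) = -1.66 V.

-1.66 V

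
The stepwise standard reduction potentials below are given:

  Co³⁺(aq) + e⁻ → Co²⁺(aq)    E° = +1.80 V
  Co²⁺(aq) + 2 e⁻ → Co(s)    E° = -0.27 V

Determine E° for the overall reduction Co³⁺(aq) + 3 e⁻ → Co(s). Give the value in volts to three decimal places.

Standard free energies of sequential steps add: ΔG°₃ = ΔG°₁ + ΔG°₂, so n₃E°₃ = n₁E°₁ + n₂E°₂.
E°₃ = (1×+1.80 + 2×-0.27) / 3 = (+1.260) / 3 = +0.420 V.
Simply averaging or adding the two E° values would be wrong; the electron-weighted sum is required.

+0.420 V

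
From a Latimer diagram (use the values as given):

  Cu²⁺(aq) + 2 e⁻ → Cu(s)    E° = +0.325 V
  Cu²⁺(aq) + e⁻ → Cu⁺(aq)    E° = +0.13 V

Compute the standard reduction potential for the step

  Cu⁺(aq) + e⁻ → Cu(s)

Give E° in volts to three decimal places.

+0.520 V

Sequential free energies add, so n₃E°₃ = n₁E°₁ + n₂E°₂.
With n₃ = 2, and the known step contributing 1×(+0.13) V, the unknown satisfies 1·E° = 2×(+0.325) − 1×(+0.13) = +0.520.
E° = +0.520 / 1 = +0.520 V.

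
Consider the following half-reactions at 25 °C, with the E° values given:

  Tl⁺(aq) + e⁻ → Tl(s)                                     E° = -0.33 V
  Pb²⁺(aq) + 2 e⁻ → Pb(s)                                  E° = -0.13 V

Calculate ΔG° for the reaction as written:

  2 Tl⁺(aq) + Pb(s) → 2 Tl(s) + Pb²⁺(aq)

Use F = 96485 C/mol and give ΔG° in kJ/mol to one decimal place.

+38.6 kJ/mol

As written, Tl⁺/Tl is reduced (cathode) and Pb²⁺/Pb is oxidised (anode), so E°cell = (-0.33) − (-0.13) = -0.20 V.
Balancing electrons gives n = 2.
ΔG° = −nFE° = −(2)(96485)(-0.20) = 38,594 J = +38.6 kJ/mol.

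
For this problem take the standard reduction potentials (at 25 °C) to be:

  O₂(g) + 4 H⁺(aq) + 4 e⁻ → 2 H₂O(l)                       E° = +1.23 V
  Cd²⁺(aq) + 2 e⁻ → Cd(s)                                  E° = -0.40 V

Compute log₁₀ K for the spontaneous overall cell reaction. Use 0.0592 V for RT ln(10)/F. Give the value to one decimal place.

110.1

Cathode: O₂/H₂O; anode: Cd²⁺/Cd. E°cell = +1.63 V, n = 4.
log K = nE°cell / 0.0592 = (4)(+1.63) / 0.0592 = 110.1.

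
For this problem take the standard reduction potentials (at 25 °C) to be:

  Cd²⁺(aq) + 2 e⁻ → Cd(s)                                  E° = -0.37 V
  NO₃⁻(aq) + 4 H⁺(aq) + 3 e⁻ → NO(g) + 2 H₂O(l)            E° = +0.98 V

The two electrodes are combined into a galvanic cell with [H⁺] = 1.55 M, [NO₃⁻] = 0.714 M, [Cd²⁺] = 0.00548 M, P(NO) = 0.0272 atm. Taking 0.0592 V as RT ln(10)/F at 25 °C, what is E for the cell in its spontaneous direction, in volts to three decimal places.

NO₃⁻/NO is the cathode (higher E°), Cd²⁺/Cd the anode: E°cell = +0.98 − (-0.37) = +1.35 V, n = 6.
Overall: 2 NO₃⁻(aq) + 8 H⁺(aq) + 3 Cd(s) → 2 NO(g) + 4 H₂O(l) + 3 Cd²⁺(aq)
Q = P(NO)^2·[Cd²⁺]^3 / ([NO₃⁻]^2·[H⁺]^8); log Q = -11.145.
E = E° − (0.0592/n) log Q = +1.35 − (0.0592/6)(-11.145) = +1.460 V.

+1.460 V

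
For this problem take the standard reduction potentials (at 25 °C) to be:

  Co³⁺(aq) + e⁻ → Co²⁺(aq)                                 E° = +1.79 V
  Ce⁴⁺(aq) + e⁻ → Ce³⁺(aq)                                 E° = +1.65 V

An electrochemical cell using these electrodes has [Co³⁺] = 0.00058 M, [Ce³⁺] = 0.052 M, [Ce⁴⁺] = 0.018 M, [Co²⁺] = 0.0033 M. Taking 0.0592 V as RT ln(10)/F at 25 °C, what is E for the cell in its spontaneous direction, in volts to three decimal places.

Co³⁺/Co²⁺ is the cathode (higher E°), Ce⁴⁺/Ce³⁺ the anode: E°cell = +1.79 − (+1.65) = +0.14 V, n = 1.
Overall: Co³⁺(aq) + Ce³⁺(aq) → Co²⁺(aq) + Ce⁴⁺(aq)
Q = [Co²⁺]·[Ce⁴⁺] / ([Co³⁺]·[Ce³⁺]); log Q = 0.294.
E = E° − (0.0592/n) log Q = +0.14 − (0.0592/1)(0.294) = +0.123 V.

+0.123 V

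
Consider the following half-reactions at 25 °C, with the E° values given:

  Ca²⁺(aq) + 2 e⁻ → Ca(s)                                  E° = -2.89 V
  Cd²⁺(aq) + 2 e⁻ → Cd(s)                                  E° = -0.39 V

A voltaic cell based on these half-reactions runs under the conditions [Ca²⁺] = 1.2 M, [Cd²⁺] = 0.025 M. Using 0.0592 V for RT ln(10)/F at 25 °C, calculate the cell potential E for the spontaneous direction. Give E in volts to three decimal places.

+2.450 V

Cd²⁺/Cd is the cathode (higher E°), Ca²⁺/Ca the anode: E°cell = -0.39 − (-2.89) = +2.50 V, n = 2.
Overall: Cd²⁺(aq) + Ca(s) → Cd(s) + Ca²⁺(aq)
Q = [Ca²⁺] / ([Cd²⁺]); log Q = 1.681.
E = E° − (0.0592/n) log Q = +2.50 − (0.0592/2)(1.681) = +2.450 V.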